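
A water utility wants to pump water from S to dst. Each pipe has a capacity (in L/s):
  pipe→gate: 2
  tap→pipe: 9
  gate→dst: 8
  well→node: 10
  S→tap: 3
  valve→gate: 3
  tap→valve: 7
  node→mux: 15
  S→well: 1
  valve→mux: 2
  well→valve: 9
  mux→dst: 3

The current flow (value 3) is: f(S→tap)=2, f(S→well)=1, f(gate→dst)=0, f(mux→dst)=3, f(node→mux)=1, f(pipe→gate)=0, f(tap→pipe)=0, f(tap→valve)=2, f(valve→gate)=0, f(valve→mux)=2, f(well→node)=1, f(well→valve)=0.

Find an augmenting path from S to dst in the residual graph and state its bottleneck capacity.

S→tap→valve→gate→dst, bottleneck 1

Residual along S→tap→valve→gate→dst: S→tap: 1, tap→valve: 5, valve→gate: 3, gate→dst: 8.
Bottleneck = min = 1.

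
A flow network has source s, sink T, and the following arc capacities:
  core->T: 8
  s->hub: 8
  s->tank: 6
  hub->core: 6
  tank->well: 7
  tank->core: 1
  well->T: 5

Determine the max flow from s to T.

12

Augment s->tank->well->T: bottleneck 5. Total 5.
Augment s->tank->core->T: bottleneck 1. Total 6.
Augment s->hub->core->T: bottleneck 6. Total 12.
No augmenting path remains in the residual graph.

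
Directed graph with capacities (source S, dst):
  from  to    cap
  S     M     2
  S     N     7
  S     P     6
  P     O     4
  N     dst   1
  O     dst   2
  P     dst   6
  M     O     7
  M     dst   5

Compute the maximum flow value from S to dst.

9

Augment S->M->dst: bottleneck 2. Total 2.
Augment S->P->dst: bottleneck 6. Total 8.
Augment S->N->dst: bottleneck 1. Total 9.
No augmenting path remains in the residual graph.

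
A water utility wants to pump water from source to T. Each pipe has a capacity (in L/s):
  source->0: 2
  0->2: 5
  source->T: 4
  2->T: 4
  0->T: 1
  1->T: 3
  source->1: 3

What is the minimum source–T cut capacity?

Max flow = 9 (via 4 augmenting paths).
In the residual at optimum, the set reachable from source is {source}.
Cut edges: source->0 (cap 2), source->1 (cap 3), source->T (cap 4). Sum = 9.

9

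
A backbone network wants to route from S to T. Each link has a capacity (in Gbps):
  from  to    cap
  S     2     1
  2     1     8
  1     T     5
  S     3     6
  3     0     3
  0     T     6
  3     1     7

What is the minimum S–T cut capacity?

Max flow = 7 (via 3 augmenting paths).
In the residual at optimum, the set reachable from S is {S}.
Cut edges: S->3 (cap 6), S->2 (cap 1). Sum = 7.

7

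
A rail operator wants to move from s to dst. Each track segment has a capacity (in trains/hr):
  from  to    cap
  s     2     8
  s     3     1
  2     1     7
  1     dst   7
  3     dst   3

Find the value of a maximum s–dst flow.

8

Augment s->3->dst: bottleneck 1. Total 1.
Augment s->2->1->dst: bottleneck 7. Total 8.
No augmenting path remains in the residual graph.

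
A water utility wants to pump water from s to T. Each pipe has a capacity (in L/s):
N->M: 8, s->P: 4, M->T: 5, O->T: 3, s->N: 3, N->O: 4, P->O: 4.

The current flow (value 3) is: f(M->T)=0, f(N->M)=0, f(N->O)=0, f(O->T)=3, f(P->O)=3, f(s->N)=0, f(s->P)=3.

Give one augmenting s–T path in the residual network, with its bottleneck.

Residual along s->N->M->T: s->N: 3, N->M: 8, M->T: 5.
Bottleneck = min = 3.

s->N->M->T, bottleneck 3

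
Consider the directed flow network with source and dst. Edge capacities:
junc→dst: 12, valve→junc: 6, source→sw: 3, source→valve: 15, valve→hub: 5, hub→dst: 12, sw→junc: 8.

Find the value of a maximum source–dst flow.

14

Augment source→sw→junc→dst: bottleneck 3. Total 3.
Augment source→valve→junc→dst: bottleneck 6. Total 9.
Augment source→valve→hub→dst: bottleneck 5. Total 14.
No augmenting path remains in the residual graph.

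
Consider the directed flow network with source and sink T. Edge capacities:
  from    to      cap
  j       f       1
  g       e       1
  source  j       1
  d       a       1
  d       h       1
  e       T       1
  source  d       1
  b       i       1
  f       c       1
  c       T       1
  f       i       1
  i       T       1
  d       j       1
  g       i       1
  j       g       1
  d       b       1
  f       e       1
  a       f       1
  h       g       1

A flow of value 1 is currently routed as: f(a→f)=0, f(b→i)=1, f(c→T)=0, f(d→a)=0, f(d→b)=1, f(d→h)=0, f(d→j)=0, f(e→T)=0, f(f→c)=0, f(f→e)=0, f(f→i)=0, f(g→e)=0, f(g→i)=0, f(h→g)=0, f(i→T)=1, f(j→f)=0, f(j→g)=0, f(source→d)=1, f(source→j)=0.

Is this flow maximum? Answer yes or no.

Residual path source→j→f→e→T has bottleneck 1 > 0.
Pushing 1 along it raises the flow to 2, so the given flow is not maximum.

No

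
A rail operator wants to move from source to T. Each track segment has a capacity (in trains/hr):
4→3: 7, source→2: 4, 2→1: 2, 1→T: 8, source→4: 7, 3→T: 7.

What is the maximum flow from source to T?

9

Augment source→2→1→T: bottleneck 2. Total 2.
Augment source→4→3→T: bottleneck 7. Total 9.
No augmenting path remains in the residual graph.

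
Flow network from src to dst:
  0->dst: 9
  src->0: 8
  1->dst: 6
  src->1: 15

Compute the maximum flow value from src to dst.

14

Augment src->0->dst: bottleneck 8. Total 8.
Augment src->1->dst: bottleneck 6. Total 14.
No augmenting path remains in the residual graph.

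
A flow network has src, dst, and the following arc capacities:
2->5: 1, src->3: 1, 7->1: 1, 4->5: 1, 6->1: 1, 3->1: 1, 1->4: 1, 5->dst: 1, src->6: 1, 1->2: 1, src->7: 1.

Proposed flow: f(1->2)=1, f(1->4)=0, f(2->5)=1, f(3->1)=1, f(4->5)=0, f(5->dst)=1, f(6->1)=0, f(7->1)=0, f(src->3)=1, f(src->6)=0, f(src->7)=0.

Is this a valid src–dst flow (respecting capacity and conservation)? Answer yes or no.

Every edge has 0 ≤ f(e) ≤ cap(e).
At each intermediate node, inflow equals outflow.

Yes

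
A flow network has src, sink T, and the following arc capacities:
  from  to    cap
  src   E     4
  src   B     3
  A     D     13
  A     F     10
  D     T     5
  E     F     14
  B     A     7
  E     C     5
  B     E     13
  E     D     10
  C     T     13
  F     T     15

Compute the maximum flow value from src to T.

Augment src→E→F→T: bottleneck 4. Total 4.
Augment src→B→A→D→T: bottleneck 3. Total 7.
No augmenting path remains in the residual graph.

7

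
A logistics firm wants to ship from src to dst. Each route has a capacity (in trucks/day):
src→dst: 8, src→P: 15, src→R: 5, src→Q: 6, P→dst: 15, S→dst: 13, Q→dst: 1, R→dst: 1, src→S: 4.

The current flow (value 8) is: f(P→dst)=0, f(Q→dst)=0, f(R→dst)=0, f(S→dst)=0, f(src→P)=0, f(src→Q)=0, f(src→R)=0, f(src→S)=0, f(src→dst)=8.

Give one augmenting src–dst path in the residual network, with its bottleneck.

src→R→dst, bottleneck 1

Residual along src→R→dst: src→R: 5, R→dst: 1.
Bottleneck = min = 1.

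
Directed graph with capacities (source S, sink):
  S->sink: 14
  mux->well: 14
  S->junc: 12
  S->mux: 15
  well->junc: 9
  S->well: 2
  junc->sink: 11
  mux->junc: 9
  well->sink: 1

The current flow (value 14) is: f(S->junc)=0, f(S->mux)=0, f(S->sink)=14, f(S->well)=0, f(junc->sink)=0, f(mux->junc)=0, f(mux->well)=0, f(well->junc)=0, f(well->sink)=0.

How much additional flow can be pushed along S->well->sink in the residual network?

1

Residual capacities along the path: S->well: 2, well->sink: 1.
Minimum is 1.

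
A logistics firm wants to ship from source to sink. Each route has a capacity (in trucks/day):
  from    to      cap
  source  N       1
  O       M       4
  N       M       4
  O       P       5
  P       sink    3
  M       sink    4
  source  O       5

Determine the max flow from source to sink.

Augment source->N->M->sink: bottleneck 1. Total 1.
Augment source->O->M->sink: bottleneck 3. Total 4.
Augment source->O->P->sink: bottleneck 2. Total 6.
No augmenting path remains in the residual graph.

6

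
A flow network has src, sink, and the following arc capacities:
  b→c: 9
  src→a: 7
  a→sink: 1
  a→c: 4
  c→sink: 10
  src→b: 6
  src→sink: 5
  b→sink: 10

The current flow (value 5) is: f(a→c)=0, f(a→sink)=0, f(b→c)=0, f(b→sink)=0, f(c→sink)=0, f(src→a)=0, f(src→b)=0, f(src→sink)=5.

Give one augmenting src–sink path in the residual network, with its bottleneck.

Residual along src→a→sink: src→a: 7, a→sink: 1.
Bottleneck = min = 1.

src→a→sink, bottleneck 1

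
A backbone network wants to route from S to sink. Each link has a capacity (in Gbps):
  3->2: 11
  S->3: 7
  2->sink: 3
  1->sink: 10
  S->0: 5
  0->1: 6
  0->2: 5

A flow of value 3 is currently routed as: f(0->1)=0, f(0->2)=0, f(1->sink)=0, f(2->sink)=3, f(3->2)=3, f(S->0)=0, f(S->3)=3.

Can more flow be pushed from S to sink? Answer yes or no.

Residual path S->0->1->sink has bottleneck 5 > 0.
Pushing 5 along it raises the flow to 8, so the given flow is not maximum.

Yes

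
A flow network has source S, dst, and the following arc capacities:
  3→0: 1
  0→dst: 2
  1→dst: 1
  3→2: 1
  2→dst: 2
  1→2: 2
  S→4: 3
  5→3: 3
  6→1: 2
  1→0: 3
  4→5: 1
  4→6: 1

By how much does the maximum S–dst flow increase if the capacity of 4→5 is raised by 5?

Original max flow = 2.
After raising cap(4→5), augmenting paths through that edge carry 1 more unit.
New max flow = 3. Increase = 1.

1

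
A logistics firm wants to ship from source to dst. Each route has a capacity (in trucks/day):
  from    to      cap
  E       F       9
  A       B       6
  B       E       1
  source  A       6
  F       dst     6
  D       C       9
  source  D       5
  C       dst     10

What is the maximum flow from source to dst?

Augment source->D->C->dst: bottleneck 5. Total 5.
Augment source->A->B->E->F->dst: bottleneck 1. Total 6.
No augmenting path remains in the residual graph.

6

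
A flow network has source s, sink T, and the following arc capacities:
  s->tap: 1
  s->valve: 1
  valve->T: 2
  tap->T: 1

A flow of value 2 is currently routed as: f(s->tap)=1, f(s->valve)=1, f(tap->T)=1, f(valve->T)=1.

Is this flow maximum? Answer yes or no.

Residual reachable from s: {s}; T is not reachable.
Saturated cut: s->valve, s->tap with total capacity 2 = current flow value. Flow is maximum.

Yes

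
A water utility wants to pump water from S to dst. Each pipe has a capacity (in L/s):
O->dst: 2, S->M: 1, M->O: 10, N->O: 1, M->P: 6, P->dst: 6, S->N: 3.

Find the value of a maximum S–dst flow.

Augment S->N->O->dst: bottleneck 1. Total 1.
Augment S->M->O->dst: bottleneck 1. Total 2.
No augmenting path remains in the residual graph.

2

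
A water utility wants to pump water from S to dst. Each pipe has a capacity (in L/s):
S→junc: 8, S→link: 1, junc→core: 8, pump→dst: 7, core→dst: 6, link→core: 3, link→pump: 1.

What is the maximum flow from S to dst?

Augment S→junc→core→dst: bottleneck 6. Total 6.
Augment S→link→pump→dst: bottleneck 1. Total 7.
No augmenting path remains in the residual graph.

7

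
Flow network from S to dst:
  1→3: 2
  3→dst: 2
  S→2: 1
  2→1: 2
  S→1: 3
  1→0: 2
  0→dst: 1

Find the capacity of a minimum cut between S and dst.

3

Max flow = 3 (via 2 augmenting paths).
In the residual at optimum, the set reachable from S is {0, 1, 2, S}.
Cut edges: 1→3 (cap 2), 0→dst (cap 1). Sum = 3.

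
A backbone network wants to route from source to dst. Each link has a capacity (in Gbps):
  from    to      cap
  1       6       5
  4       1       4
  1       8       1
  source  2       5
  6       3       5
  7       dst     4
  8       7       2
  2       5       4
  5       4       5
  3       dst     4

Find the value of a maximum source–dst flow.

4

Augment source->2->5->4->1->8->7->dst: bottleneck 1. Total 1.
Augment source->2->5->4->1->6->3->dst: bottleneck 3. Total 4.
No augmenting path remains in the residual graph.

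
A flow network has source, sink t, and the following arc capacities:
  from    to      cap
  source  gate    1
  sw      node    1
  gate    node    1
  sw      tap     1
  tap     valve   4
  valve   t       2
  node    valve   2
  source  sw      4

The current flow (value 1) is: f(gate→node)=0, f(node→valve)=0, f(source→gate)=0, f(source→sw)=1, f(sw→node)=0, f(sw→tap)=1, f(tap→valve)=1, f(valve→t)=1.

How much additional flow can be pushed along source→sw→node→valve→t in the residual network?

1

Residual capacities along the path: source→sw: 3, sw→node: 1, node→valve: 2, valve→t: 1.
Minimum is 1.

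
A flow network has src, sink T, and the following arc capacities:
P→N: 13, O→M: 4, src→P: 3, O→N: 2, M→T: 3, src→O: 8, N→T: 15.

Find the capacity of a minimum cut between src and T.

8

Max flow = 8 (via 3 augmenting paths).
In the residual at optimum, the set reachable from src is {M, O, src}.
Cut edges: src→P (cap 3), O→N (cap 2), M→T (cap 3). Sum = 8.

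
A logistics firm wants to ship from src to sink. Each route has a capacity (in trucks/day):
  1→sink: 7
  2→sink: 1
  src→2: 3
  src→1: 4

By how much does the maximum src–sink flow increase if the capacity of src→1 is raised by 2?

Original max flow = 5.
After raising cap(src→1), augmenting paths through that edge carry 2 more units.
New max flow = 7. Increase = 2.

2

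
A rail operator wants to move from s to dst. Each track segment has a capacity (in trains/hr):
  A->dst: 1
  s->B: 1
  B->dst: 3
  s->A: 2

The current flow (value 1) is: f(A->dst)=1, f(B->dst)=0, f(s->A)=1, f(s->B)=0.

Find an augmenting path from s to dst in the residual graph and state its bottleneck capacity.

Residual along s->B->dst: s->B: 1, B->dst: 3.
Bottleneck = min = 1.

s->B->dst, bottleneck 1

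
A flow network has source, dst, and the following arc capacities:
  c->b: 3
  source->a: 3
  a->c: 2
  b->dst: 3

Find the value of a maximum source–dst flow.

Augment source->a->c->b->dst: bottleneck 2. Total 2.
No augmenting path remains in the residual graph.

2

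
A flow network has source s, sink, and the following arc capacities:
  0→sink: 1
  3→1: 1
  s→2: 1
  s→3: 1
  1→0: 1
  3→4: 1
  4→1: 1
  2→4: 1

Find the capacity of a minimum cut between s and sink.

1

Max flow = 1 (via 1 augmenting path).
In the residual at optimum, the set reachable from s is {1, 2, 3, 4, s}.
Cut edges: 1→0 (cap 1). Sum = 1.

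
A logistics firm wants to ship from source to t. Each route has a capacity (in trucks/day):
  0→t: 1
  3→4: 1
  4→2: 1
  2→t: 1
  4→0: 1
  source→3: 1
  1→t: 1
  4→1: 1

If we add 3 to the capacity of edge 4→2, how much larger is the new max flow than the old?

Original max flow = 1.
Edge 4→2 does not cross the min cut (source side {source}), so extra capacity there cannot help.
New max flow = 1. Increase = 0.

0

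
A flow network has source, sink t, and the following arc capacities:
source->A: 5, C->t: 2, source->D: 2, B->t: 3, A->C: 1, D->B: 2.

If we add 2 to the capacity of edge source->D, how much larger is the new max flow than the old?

0

Original max flow = 3.
Even with extra capacity on source->D, another cut of capacity 3 remains binding.
New max flow = 3. Increase = 0.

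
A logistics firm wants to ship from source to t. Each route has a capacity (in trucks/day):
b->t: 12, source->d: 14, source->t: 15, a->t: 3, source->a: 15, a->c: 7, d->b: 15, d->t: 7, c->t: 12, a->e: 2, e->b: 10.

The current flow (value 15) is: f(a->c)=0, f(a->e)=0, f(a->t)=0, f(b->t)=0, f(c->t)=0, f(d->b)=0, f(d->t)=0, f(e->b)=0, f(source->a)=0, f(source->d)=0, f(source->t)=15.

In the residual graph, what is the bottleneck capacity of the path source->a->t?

3

Residual capacities along the path: source->a: 15, a->t: 3.
Minimum is 3.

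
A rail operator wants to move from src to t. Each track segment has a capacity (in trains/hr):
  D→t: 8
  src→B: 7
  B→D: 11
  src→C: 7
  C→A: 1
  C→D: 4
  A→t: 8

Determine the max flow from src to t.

Augment src→C→A→t: bottleneck 1. Total 1.
Augment src→C→D→t: bottleneck 4. Total 5.
Augment src→B→D→t: bottleneck 4. Total 9.
No augmenting path remains in the residual graph.

9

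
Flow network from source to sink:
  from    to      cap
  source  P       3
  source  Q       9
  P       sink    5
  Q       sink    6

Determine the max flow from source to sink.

Augment source→Q→sink: bottleneck 6. Total 6.
Augment source→P→sink: bottleneck 3. Total 9.
No augmenting path remains in the residual graph.

9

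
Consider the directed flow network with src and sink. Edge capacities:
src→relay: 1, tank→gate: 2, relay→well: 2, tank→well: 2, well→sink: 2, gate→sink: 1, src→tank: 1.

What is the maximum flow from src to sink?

2

Augment src→tank→gate→sink: bottleneck 1. Total 1.
Augment src→relay→well→sink: bottleneck 1. Total 2.
No augmenting path remains in the residual graph.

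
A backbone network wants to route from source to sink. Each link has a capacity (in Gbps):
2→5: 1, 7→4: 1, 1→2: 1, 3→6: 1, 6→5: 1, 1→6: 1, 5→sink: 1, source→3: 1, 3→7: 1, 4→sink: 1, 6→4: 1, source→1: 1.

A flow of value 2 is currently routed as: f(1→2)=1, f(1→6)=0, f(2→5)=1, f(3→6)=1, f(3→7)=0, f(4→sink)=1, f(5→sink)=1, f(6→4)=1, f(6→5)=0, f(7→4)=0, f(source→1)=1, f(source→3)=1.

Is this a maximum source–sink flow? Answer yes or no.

Yes

Residual reachable from source: {source}; sink is not reachable.
Saturated cut: source→1, source→3 with total capacity 2 = current flow value. Flow is maximum.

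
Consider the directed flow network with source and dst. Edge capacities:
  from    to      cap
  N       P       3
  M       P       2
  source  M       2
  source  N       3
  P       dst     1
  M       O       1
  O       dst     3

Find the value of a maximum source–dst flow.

Augment source→N→P→dst: bottleneck 1. Total 1.
Augment source→M→O→dst: bottleneck 1. Total 2.
No augmenting path remains in the residual graph.

2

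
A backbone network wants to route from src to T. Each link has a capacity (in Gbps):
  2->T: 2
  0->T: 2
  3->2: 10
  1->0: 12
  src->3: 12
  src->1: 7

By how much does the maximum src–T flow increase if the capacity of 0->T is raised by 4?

Original max flow = 4.
After raising cap(0->T), augmenting paths through that edge carry 4 more units.
New max flow = 8. Increase = 4.

4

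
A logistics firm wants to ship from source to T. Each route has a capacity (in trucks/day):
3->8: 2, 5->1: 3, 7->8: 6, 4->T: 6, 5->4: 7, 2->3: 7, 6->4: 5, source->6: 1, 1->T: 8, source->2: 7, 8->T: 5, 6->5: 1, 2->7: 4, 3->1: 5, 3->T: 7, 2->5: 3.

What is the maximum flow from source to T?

Augment source->6->4->T: bottleneck 1. Total 1.
Augment source->2->3->T: bottleneck 7. Total 8.
No augmenting path remains in the residual graph.

8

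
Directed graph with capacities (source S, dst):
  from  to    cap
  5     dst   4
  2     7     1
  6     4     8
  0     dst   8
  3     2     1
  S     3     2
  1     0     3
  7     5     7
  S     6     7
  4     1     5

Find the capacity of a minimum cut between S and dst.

Max flow = 4 (via 2 augmenting paths).
In the residual at optimum, the set reachable from S is {1, 3, 4, 6, S}.
Cut edges: 1->0 (cap 3), 3->2 (cap 1). Sum = 4.

4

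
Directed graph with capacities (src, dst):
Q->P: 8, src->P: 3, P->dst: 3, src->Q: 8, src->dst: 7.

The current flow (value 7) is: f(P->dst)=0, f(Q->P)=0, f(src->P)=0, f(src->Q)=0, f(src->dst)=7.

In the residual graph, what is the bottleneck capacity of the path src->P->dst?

3

Residual capacities along the path: src->P: 3, P->dst: 3.
Minimum is 3.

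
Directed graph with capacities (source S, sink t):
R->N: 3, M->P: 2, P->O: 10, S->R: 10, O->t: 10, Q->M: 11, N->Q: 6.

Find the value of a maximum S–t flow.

Augment S->R->N->Q->M->P->O->t: bottleneck 2. Total 2.
No augmenting path remains in the residual graph.

2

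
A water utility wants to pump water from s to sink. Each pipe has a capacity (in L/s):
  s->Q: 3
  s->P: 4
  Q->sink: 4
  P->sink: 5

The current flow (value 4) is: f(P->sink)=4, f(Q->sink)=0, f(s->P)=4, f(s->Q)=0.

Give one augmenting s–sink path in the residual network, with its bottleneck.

Residual along s->Q->sink: s->Q: 3, Q->sink: 4.
Bottleneck = min = 3.

s->Q->sink, bottleneck 3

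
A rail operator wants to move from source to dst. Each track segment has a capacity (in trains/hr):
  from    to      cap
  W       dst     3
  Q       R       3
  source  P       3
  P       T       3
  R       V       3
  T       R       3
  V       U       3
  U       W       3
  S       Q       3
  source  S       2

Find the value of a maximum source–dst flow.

Augment source->S->Q->R->V->U->W->dst: bottleneck 2. Total 2.
Augment source->P->T->R->V->U->W->dst: bottleneck 1. Total 3.
No augmenting path remains in the residual graph.

3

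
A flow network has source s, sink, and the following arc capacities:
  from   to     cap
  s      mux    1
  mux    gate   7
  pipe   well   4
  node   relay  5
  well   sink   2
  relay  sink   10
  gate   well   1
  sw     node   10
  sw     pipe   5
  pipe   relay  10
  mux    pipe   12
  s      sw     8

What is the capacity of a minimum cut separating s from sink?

Max flow = 9 (via 3 augmenting paths).
In the residual at optimum, the set reachable from s is {s}.
Cut edges: s->sw (cap 8), s->mux (cap 1). Sum = 9.

9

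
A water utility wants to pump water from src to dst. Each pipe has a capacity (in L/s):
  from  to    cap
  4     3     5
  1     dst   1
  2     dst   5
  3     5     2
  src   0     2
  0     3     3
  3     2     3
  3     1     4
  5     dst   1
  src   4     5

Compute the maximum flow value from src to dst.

5

Augment src→0→3→1→dst: bottleneck 1. Total 1.
Augment src→0→3→2→dst: bottleneck 1. Total 2.
Augment src→4→3→2→dst: bottleneck 2. Total 4.
Augment src→4→3→5→dst: bottleneck 1. Total 5.
No augmenting path remains in the residual graph.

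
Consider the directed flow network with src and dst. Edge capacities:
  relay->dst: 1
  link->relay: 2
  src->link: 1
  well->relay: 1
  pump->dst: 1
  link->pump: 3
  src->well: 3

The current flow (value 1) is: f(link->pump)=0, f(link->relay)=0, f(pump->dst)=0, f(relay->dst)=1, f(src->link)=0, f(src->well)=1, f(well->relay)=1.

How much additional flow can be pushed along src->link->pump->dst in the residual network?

Residual capacities along the path: src->link: 1, link->pump: 3, pump->dst: 1.
Minimum is 1.

1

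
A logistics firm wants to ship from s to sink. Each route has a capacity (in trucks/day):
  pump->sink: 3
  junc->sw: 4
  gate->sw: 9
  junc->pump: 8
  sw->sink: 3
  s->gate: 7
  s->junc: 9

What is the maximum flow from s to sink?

6

Augment s->gate->sw->sink: bottleneck 3. Total 3.
Augment s->junc->pump->sink: bottleneck 3. Total 6.
No augmenting path remains in the residual graph.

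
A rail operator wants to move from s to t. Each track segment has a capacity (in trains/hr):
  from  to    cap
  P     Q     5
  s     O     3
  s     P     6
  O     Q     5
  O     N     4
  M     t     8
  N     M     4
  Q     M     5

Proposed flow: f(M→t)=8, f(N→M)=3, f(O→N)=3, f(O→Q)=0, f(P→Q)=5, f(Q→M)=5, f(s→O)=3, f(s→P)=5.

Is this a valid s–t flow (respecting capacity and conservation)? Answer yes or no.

Every edge has 0 ≤ f(e) ≤ cap(e).
At each intermediate node, inflow equals outflow.

Yes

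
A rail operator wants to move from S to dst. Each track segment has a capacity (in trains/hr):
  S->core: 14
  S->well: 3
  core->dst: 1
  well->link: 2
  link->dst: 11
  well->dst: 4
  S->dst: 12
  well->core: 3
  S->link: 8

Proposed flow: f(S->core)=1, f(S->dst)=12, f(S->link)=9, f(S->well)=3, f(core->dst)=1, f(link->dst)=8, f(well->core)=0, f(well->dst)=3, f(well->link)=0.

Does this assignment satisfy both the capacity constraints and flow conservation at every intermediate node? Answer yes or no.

Capacity violated on S->link: flow 9 > capacity 8.

No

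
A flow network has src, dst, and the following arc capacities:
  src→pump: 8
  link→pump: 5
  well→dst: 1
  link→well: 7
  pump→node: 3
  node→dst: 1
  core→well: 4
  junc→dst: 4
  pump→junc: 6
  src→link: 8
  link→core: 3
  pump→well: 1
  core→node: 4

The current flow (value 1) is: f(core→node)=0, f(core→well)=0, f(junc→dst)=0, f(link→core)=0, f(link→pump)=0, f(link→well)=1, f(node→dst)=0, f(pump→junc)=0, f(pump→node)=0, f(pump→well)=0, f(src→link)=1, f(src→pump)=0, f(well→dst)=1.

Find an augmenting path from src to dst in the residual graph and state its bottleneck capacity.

Residual along src→pump→node→dst: src→pump: 8, pump→node: 3, node→dst: 1.
Bottleneck = min = 1.

src→pump→node→dst, bottleneck 1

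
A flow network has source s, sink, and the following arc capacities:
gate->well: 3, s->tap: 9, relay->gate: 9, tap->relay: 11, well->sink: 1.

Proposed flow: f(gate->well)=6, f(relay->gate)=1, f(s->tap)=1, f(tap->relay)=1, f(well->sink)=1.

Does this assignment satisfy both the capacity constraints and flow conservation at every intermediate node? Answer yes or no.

No

Capacity violated on gate->well: flow 6 > capacity 3.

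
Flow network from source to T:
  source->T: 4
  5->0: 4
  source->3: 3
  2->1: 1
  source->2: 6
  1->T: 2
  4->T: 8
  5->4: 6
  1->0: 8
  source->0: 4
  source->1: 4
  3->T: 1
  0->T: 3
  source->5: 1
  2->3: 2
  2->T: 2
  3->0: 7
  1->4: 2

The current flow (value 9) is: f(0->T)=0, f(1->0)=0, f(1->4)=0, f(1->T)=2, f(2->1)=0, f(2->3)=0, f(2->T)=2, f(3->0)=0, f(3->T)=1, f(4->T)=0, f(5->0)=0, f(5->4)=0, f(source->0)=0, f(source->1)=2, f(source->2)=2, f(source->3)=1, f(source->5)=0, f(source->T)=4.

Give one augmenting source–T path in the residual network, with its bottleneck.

Residual along source->0->T: source->0: 4, 0->T: 3.
Bottleneck = min = 3.

source->0->T, bottleneck 3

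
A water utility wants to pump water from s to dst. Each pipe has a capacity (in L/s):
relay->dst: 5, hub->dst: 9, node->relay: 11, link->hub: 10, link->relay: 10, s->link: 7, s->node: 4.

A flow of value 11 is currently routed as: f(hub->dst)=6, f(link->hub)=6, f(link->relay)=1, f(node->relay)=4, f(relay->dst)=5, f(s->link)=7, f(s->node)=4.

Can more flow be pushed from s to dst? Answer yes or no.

Residual reachable from s: {s}; dst is not reachable.
Saturated cut: s->node, s->link with total capacity 11 = current flow value. Flow is maximum.

No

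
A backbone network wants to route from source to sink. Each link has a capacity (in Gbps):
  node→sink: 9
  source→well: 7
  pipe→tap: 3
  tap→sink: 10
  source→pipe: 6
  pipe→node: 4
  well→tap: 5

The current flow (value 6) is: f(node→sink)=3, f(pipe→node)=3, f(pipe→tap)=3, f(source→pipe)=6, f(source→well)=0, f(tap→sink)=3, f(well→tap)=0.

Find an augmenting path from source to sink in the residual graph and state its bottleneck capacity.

Residual along source→well→tap→sink: source→well: 7, well→tap: 5, tap→sink: 7.
Bottleneck = min = 5.

source→well→tap→sink, bottleneck 5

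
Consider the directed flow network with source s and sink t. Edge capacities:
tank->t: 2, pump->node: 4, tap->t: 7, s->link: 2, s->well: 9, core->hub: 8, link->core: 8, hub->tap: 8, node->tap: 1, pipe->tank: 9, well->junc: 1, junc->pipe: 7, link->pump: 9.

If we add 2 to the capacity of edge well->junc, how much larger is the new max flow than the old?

1

Original max flow = 3.
After raising cap(well->junc), augmenting paths through that edge carry 1 more unit.
New max flow = 4. Increase = 1.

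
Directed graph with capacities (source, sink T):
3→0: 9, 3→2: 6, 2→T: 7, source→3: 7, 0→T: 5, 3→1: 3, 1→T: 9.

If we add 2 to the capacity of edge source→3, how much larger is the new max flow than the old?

Original max flow = 7.
After raising cap(source→3), augmenting paths through that edge carry 2 more units.
New max flow = 9. Increase = 2.

2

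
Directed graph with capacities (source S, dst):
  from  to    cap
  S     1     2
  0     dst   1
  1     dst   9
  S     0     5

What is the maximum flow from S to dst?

3

Augment S→0→dst: bottleneck 1. Total 1.
Augment S→1→dst: bottleneck 2. Total 3.
No augmenting path remains in the residual graph.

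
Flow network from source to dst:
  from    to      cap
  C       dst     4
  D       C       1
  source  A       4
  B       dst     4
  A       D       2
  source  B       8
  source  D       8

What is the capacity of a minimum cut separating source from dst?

5

Max flow = 5 (via 2 augmenting paths).
In the residual at optimum, the set reachable from source is {A, B, D, source}.
Cut edges: B->dst (cap 4), D->C (cap 1). Sum = 5.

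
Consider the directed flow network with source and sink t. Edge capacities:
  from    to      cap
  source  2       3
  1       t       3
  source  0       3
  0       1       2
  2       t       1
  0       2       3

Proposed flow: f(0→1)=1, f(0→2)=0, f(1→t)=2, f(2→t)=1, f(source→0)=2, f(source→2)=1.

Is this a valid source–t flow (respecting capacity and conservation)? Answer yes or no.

Conservation fails at 0: inflow 2 ≠ outflow 1.

No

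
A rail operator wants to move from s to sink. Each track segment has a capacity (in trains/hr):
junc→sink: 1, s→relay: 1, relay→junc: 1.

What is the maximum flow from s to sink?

1

Augment s→relay→junc→sink: bottleneck 1. Total 1.
No augmenting path remains in the residual graph.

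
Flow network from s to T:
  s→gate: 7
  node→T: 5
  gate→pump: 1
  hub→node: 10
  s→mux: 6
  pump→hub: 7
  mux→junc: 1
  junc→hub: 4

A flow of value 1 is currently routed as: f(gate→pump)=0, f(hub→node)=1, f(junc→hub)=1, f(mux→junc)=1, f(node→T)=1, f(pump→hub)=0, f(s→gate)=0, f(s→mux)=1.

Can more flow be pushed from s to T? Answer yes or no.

Yes

Residual path s→gate→pump→hub→node→T has bottleneck 1 > 0.
Pushing 1 along it raises the flow to 2, so the given flow is not maximum.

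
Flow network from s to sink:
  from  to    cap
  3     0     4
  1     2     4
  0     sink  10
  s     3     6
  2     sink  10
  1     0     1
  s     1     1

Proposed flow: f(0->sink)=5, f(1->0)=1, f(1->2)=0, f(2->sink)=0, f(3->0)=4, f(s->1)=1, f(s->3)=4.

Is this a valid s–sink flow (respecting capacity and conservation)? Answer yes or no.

Every edge has 0 ≤ f(e) ≤ cap(e).
At each intermediate node, inflow equals outflow.

Yes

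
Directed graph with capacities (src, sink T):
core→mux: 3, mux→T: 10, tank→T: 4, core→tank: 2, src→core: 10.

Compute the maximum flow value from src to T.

Augment src→core→mux→T: bottleneck 3. Total 3.
Augment src→core→tank→T: bottleneck 2. Total 5.
No augmenting path remains in the residual graph.

5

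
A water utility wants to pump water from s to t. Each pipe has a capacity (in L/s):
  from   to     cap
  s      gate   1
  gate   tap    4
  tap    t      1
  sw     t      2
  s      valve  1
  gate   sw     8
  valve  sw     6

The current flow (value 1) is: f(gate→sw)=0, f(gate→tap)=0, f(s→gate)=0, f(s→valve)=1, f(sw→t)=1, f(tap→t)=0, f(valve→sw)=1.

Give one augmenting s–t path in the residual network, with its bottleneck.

s→gate→sw→t, bottleneck 1

Residual along s→gate→sw→t: s→gate: 1, gate→sw: 8, sw→t: 1.
Bottleneck = min = 1.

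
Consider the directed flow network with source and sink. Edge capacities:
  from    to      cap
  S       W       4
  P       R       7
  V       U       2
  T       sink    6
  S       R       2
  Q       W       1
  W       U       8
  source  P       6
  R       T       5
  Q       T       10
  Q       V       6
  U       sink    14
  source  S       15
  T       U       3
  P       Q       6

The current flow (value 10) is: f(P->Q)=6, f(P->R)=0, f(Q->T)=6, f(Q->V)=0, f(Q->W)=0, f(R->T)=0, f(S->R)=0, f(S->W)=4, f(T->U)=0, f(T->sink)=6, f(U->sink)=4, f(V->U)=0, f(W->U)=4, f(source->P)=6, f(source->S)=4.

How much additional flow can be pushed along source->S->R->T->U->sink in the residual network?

2

Residual capacities along the path: source->S: 11, S->R: 2, R->T: 5, T->U: 3, U->sink: 10.
Minimum is 2.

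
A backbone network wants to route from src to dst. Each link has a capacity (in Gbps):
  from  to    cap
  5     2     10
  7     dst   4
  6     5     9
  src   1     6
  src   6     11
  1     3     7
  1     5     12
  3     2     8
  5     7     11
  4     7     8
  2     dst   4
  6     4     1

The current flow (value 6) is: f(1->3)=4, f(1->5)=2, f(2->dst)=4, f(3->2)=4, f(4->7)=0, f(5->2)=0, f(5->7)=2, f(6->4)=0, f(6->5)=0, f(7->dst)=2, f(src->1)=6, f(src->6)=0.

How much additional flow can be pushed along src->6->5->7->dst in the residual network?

Residual capacities along the path: src->6: 11, 6->5: 9, 5->7: 9, 7->dst: 2.
Minimum is 2.

2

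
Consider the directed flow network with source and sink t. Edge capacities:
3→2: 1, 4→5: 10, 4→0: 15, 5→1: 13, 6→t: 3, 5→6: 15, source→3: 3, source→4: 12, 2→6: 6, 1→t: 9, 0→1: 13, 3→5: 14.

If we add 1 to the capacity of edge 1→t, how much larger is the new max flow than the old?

Original max flow = 12.
After raising cap(1→t), augmenting paths through that edge carry 1 more unit.
New max flow = 13. Increase = 1.

1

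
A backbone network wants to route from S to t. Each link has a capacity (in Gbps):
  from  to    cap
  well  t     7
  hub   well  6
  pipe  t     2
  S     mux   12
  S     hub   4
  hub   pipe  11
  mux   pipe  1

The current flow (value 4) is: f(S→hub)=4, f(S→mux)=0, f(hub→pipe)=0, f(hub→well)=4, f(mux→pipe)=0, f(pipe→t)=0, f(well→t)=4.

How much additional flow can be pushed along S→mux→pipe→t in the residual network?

1

Residual capacities along the path: S→mux: 12, mux→pipe: 1, pipe→t: 2.
Minimum is 1.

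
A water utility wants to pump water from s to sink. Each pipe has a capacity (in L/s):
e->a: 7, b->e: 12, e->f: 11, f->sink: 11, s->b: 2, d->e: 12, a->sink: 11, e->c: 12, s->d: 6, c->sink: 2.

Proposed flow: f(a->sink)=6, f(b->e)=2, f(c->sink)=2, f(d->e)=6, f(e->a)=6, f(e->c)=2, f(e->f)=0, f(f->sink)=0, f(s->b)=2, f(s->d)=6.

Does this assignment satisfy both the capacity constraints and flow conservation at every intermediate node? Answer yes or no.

Every edge has 0 ≤ f(e) ≤ cap(e).
At each intermediate node, inflow equals outflow.

Yes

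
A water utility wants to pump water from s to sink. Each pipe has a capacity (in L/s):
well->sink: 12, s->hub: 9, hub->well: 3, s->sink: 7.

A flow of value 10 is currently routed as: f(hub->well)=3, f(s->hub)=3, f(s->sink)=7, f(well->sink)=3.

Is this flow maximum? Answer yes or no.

Residual reachable from s: {hub, s}; sink is not reachable.
Saturated cut: s->sink, hub->well with total capacity 10 = current flow value. Flow is maximum.

Yes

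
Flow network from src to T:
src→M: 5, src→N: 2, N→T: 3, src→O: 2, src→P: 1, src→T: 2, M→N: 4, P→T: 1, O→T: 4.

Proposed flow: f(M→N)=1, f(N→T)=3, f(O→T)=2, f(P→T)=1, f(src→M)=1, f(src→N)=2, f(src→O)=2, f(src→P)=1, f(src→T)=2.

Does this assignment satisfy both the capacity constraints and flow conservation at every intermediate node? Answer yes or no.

Yes

Every edge has 0 ≤ f(e) ≤ cap(e).
At each intermediate node, inflow equals outflow.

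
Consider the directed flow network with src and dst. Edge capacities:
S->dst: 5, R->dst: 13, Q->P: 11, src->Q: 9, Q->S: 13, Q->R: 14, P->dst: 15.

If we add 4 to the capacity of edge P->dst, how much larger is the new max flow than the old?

Original max flow = 9.
Edge P->dst does not cross the min cut (source side {src}), so extra capacity there cannot help.
New max flow = 9. Increase = 0.

0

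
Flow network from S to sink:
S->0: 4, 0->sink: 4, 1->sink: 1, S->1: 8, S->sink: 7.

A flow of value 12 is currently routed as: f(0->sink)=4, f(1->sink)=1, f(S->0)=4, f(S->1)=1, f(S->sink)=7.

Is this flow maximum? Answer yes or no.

Residual reachable from S: {1, S}; sink is not reachable.
Saturated cut: S->0, S->sink, 1->sink with total capacity 12 = current flow value. Flow is maximum.

Yes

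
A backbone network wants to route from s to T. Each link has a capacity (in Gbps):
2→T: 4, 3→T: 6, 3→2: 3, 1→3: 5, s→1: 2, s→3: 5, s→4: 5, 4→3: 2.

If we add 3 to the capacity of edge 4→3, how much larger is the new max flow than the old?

Original max flow = 9.
Even with extra capacity on 4→3, another cut of capacity 9 remains binding.
New max flow = 9. Increase = 0.

0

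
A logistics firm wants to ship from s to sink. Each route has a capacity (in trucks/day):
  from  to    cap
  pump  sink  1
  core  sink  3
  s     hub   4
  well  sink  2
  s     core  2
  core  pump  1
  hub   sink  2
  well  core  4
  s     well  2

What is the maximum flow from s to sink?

6

Augment s→well→sink: bottleneck 2. Total 2.
Augment s→hub→sink: bottleneck 2. Total 4.
Augment s→core→sink: bottleneck 2. Total 6.
No augmenting path remains in the residual graph.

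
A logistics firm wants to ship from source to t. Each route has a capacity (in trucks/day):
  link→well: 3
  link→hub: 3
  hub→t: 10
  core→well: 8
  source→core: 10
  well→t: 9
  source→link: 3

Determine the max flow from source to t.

Augment source→core→well→t: bottleneck 8. Total 8.
Augment source→link→well→t: bottleneck 1. Total 9.
Augment source→link→hub→t: bottleneck 2. Total 11.
No augmenting path remains in the residual graph.

11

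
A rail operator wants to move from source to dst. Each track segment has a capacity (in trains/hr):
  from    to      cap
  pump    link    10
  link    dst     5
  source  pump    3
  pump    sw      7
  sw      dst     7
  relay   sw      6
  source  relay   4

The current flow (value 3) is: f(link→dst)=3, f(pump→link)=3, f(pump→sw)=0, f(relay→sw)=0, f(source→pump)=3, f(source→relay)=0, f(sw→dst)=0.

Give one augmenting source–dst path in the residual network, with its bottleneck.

Residual along source→relay→sw→dst: source→relay: 4, relay→sw: 6, sw→dst: 7.
Bottleneck = min = 4.

source→relay→sw→dst, bottleneck 4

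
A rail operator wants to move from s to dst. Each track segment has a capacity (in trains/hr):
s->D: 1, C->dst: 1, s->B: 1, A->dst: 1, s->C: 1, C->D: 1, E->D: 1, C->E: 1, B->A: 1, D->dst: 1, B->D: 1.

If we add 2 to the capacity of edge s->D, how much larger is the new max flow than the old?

Original max flow = 3.
Even with extra capacity on s->D, another cut of capacity 3 remains binding.
New max flow = 3. Increase = 0.

0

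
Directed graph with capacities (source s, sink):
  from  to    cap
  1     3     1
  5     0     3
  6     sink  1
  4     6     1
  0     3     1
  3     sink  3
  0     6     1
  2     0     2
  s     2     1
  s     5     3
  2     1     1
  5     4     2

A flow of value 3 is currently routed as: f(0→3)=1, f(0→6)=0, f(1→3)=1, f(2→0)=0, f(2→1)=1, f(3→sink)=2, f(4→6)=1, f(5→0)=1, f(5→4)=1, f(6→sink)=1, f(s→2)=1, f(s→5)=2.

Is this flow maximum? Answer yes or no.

Yes

Residual reachable from s: {0, 4, 5, 6, s}; sink is not reachable.
Saturated cut: s→2, 0→3, 6→sink with total capacity 3 = current flow value. Flow is maximum.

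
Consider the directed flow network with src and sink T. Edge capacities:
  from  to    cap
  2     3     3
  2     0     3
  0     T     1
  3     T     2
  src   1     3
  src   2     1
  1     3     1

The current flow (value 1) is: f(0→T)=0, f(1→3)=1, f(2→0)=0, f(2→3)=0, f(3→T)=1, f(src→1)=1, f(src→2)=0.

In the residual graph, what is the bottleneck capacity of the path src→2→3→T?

Residual capacities along the path: src→2: 1, 2→3: 3, 3→T: 1.
Minimum is 1.

1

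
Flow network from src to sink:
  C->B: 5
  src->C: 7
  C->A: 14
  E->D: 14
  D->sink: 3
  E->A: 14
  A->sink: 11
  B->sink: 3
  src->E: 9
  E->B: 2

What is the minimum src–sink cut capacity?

16

Max flow = 16 (via 4 augmenting paths).
In the residual at optimum, the set reachable from src is {src}.
Cut edges: src->C (cap 7), src->E (cap 9). Sum = 16.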